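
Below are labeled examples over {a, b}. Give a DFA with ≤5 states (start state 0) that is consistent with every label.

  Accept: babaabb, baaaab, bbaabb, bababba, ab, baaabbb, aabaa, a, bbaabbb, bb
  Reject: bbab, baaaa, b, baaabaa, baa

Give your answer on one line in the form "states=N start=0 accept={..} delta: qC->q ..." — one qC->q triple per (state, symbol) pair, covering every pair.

Grow the machine one transition at a time. Run the examples from 0; the earliest place one falls off (shortest prefix, ties alphabetical) gets sent to the lowest-numbered state that keeps every Accept/Reject pair distinguishable — a pair clashes when both reach the same state with identical unread suffix — and to a fresh state only if none does.
a: 0a undefined. 0a->0: no, ab/b meet in 0 with "b" left. Open state 1: 0a->1.
b: 0b undefined. 0b->0: no, ab/bbab meet in 1 with "b" left. 0b->1: no, a/b meet in 1. Open state 2: 0b->2.
aa: 1a undefined. 1a->0: no, aabaa/baa meet in 2 with "aa" left. 1a->1: ok.
ab: 1b undefined. 1b->0: ok.
ba: 2a undefined. 2a->0: no, babaabb/b meet in 2. 2a->1: no, babaabb/b meet in 2. 2a->2: ok.
bb: 2b undefined. 2b->0: no, babaabb/baaaa meet in 2. 2b->1: no, babaabb/baaaa meet in 2. 2b->2: no, babaabb/bbab meet in 2. Open state 3: 2b->3.
bba: 3a undefined. 3a->0: no, babaabb/bbab meet in 2. 3a->1: no, babaabb/baaaa meet in 2. 3a->2: no, baaaab/bbab meet in 3. 3a->3: no, baaaab/baaabaa meet in 3. Open state 4: 3a->4.
bbaa: 4a undefined. 4a->0: no, ab/baaabaa meet in 0. 4a->1: no, babaabb/baaaa meet in 2. 4a->2: ok.
bbab: 4b undefined. 4b->0: no, bababba/baaaa meet in 2. 4b->1: no, bababba/bbab meet in 1. 4b->2: ok.
baaabb: 3b undefined. 3b->0: no, baaabbb/bbab meet in 2. 3b->1: ok.
All examples now run through 5 states with every (state, symbol) defined. Accept strings end in {0,1,3,4}, Reject strings end in {2}; accept={0,1,3,4}.

states=5 start=0 accept={0,1,3,4} delta: 0a->1 0b->2 1a->1 1b->0 2a->2 2b->3 3a->4 3b->1 4a->2 4b->2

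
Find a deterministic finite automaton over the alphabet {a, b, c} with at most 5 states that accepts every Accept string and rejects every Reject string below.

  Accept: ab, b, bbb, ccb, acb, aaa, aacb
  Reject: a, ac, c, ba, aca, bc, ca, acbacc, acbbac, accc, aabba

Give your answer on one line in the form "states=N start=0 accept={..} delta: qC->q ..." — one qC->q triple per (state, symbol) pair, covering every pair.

Fold the examples into a partial DFA from state 0: repeatedly fix the first undefined (state, symbol) met by the shortest-then-alphabetical prefix, trying targets in increasing order and rejecting any under which an Accept and a Reject string meet in one state with the same remainder; add a state when all current targets are rejected. Accepting states are where Accept strings end.
a: 0a undefined. 0a->0: no, aaa/a meet in 0. Open state 1: 0a->1.
b: 0b undefined. 0b->0: ok.
c: 0c undefined. 0c->0: no, b/c meet in 0. 0c->1: ok.
aa: 1a undefined. 1a->0: no, b/ca meet in 0. 1a->1: no, aaa/a meet in 1. Open state 2: 1a->2.
ab: 1b undefined. 1b->0: ok.
ac: 1c undefined. 1c->0: no, ab/ac meet in 0. 1c->1: ok.
aaa: 2a undefined. 2a->0: ok.
aab: 2b undefined. 2b->0: ok.
aac: 2c undefined. 2c->0: ok.
All examples now run through 3 states with every (state, symbol) defined. Accept strings end in {0}, Reject strings end in {1,2}; accept={0}.

states=3 start=0 accept={0} delta: 0a->1 0b->0 0c->1 1a->2 1b->0 1c->1 2a->0 2b->0 2c->0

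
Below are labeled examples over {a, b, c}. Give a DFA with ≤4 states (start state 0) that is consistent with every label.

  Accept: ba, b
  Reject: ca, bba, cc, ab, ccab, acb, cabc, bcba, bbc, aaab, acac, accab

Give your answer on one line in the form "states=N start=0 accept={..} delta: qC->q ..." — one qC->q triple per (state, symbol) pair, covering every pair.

states=3 start=0 accept={0,1} delta: 0a->1 0b->1 0c->2 1a->0 1b->2 1c->2 2a->2 2b->2 2c->2

Fold the examples into a partial DFA from state 0: repeatedly fix the first undefined (state, symbol) met by the shortest-then-alphabetical prefix, trying targets in increasing order and rejecting any under which an Accept and a Reject string meet in one state with the same remainder; add a state when all current targets are rejected. Accepting states are where Accept strings end.
a: 0a undefined. 0a->0: no, b/ab meet in 0 with "b" left. Open state 1: 0a->1.
b: 0b undefined. 0b->0: no, ba/bba meet in 1. 0b->1: ok.
c: 0c undefined. 0c->0: no, b/ca meet in 1. 0c->1: no, ba/ca meet in 1 with "a" left. Open state 2: 0c->2.
aa: 1a undefined. 1a->0: ok.
ab: 1b undefined. 1b->0: no, ba/ab meet in 0. 1b->1: no, ba/bba meet in 0. 1b->2: ok.
ac: 1c undefined. 1c->0: no, ba/bcba meet in 0. 1c->1: no, b/accab meet in 1. 1c->2: ok.
ca: 2a undefined. 2a->0: no, ba/ca meet in 0. 2a->1: no, b/ca meet in 1. 2a->2: ok.
cc: 2c undefined. 2c->0: no, ba/cc meet in 0. 2c->1: no, b/cc meet in 1. 2c->2: ok.
acb: 2b undefined. 2b->0: no, ba/ccab meet in 0. 2b->1: no, ba/bcba meet in 0. 2b->2: ok.
All examples now run through 3 states with every (state, symbol) defined. Accept strings end in {0,1}, Reject strings end in {2}; accept={0,1}.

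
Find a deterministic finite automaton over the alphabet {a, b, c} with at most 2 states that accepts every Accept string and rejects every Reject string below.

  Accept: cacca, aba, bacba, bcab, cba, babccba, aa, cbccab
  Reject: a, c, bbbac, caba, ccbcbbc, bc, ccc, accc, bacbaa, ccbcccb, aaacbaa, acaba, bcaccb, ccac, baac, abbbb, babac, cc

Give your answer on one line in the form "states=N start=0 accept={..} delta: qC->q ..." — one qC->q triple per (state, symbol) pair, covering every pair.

Fold the examples into a partial DFA from state 0: repeatedly fix the first undefined (state, symbol) met by the shortest-then-alphabetical prefix, trying targets in increasing order and rejecting any under which an Accept and a Reject string meet in one state with the same remainder; add a state when all current targets are rejected. Accepting states are where Accept strings end.
a: 0a undefined. 0a->0: no, aa/a meet in 0. Open state 1: 0a->1.
b: 0b undefined. 0b->0: ok.
c: 0c undefined. 0c->0: no, aba/caba meet in 1 with "ba" left. 0c->1: ok.
aa: 1a undefined. 1a->0: ok.
ab: 1b undefined. 1b->0: no, aba/a meet in 1. 1b->1: ok.
ac: 1c undefined. 1c->0: no, cacca/a meet in 1. 1c->1: ok.
All examples now run through 2 states with every (state, symbol) defined. Accept strings end in {0}, Reject strings end in {1}; accept={0}.

states=2 start=0 accept={0} delta: 0a->1 0b->0 0c->1 1a->0 1b->1 1c->1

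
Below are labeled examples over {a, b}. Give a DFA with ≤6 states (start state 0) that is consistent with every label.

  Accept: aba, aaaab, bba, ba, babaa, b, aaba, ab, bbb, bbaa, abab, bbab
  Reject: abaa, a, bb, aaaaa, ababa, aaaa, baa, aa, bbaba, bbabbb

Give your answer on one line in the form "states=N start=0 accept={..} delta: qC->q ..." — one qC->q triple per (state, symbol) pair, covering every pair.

Fold the examples into a partial DFA from state 0: repeatedly fix the first undefined (state, symbol) met by the shortest-then-alphabetical prefix, trying targets in increasing order and rejecting any under which an Accept and a Reject string meet in one state with the same remainder; add a state when all current targets are rejected. Accepting states are where Accept strings end.
a: 0a undefined. 0a->0: ok.
b: 0b undefined. 0b->0: no, aba/abaa meet in 0. Open state 1: 0b->1.
ba: 1a undefined. 1a->0: no, aba/abaa meet in 0. 1a->1: no, aba/abaa meet in 1. Open state 2: 1a->2.
bb: 1b undefined. 1b->0: no, aba/bbaba meet in 2. 1b->1: no, aaaab/bb meet in 1. 1b->2: no, aba/bb meet in 2. Open state 3: 1b->3.
baa: 2a undefined. 2a->0: ok.
bab: 2b undefined. 2b->0: no, babaa/abaa meet in 0. 2b->1: no, aba/ababa meet in 2. 2b->2: no, babaa/abaa meet in 0. 2b->3: no, bba/ababa meet in 3 with "a" left. Open state 4: 2b->4.
bba: 3a undefined. 3a->0: no, aba/bbaba meet in 2. 3a->1: no, aaaab/bbaba meet in 1. 3a->2: no, bbaa/abaa meet in 0. 3a->3: no, bba/bb meet in 3. 3a->4: no, bbaa/ababa meet in 4 with "a" left. Open state 5: 3a->5.
bbb: 3b undefined. 3b->0: no, bbb/abaa meet in 0. 3b->1: ok.
baba: 4a undefined. 4a->0: no, babaa/abaa meet in 0. 4a->1: no, aaaab/ababa meet in 1. 4a->2: no, aba/ababa meet in 2. 4a->3: ok.
bbaa: 5a undefined. 5a->0: no, bbaa/abaa meet in 0. 5a->1: ok.
bbab: 5b undefined. 5b->0: no, bbab/abaa meet in 0. 5b->1: no, aba/bbaba meet in 2. 5b->2: ok.
bbabbb: 4b undefined. 4b->0: ok.
All examples now run through 6 states with every (state, symbol) defined. Accept strings end in {1,2,4,5}, Reject strings end in {0,3}; accept={1,2,4,5}.

states=6 start=0 accept={1,2,4,5} delta: 0a->0 0b->1 1a->2 1b->3 2a->0 2b->4 3a->5 3b->1 4a->3 4b->0 5a->1 5b->2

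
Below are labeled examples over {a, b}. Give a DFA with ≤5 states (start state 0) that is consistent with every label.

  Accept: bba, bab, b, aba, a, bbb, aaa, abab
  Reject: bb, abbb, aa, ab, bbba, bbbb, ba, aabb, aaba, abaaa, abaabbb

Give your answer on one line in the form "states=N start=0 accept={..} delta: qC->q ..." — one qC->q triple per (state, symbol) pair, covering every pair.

states=4 start=0 accept={1,3} delta: 0a->1 0b->1 1a->0 1b->2 2a->3 2b->1 3a->1 3b->1

Fold the examples into a partial DFA from state 0: repeatedly fix the first undefined (state, symbol) met by the shortest-then-alphabetical prefix, trying targets in increasing order and rejecting any under which an Accept and a Reject string meet in one state with the same remainder; add a state when all current targets are rejected. Accepting states are where Accept strings end.
a: 0a undefined. 0a->0: no, b/ab meet in 0 with "b" left. Open state 1: 0a->1.
b: 0b undefined. 0b->0: no, bba/bbba meet in 1. 0b->1: ok.
aa: 1a undefined. 1a->0: ok.
ab: 1b undefined. 1b->0: no, bba/abaaa meet in 1. 1b->1: no, bba/aa meet in 0. Open state 2: 1b->2.
aba: 2a undefined. 2a->0: no, bba/aa meet in 0. 2a->1: no, bba/abaaa meet in 1. 2a->2: no, bba/bb meet in 2. Open state 3: 2a->3.
abb: 2b undefined. 2b->0: no, bab/abbb meet in 1. 2b->1: ok.
abaa: 3a undefined. 3a->0: no, bab/abaaa meet in 1. 3a->1: ok.
abab: 3b undefined. 3b->0: no, abab/aa meet in 0. 3b->1: ok.
All examples now run through 4 states with every (state, symbol) defined. Accept strings end in {1,3}, Reject strings end in {0,2}; accept={1,3}.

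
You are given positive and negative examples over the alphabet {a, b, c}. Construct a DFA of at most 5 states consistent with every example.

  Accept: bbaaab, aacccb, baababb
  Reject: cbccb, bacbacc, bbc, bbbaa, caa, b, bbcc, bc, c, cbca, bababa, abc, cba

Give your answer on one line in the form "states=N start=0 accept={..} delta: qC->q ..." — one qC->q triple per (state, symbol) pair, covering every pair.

states=4 start=0 accept={2} delta: 0a->0 0b->1 0c->1 1a->0 1b->2 1c->0 2a->3 2b->0 2c->1 3a->2 3b->2 3c->0

State merging on the prefix tree: take the shortest (then alphabetical) example prefix whose next move is undefined and point that move at state 0, else 1, else 2, ...; a target is out if some Accept/Reject pair would then sit in one state with the same input left (inseparable). If every existing state is out, open a new one.
a: 0a undefined. 0a->0: ok.
b: 0b undefined. 0b->0: no, bbaaab/bbbaa meet in 0. Open state 1: 0b->1.
c: 0c undefined. 0c->0: no, aacccb/b meet in 1. 0c->1: ok.
ba: 1a undefined. 1a->0: ok.
bb: 1b undefined. 1b->0: no, bbaaab/bbc meet in 1. 1b->1: no, bbaaab/b meet in 1. Open state 2: 1b->2.
bc: 1c undefined. 1c->0: ok.
bba: 2a undefined. 2a->0: no, bbaaab/b meet in 1. 2a->1: no, bbaaab/bacbacc meet in 1. 2a->2: no, aacccb/cba meet in 2. Open state 3: 2a->3.
bbb: 2b undefined. 2b->0: ok.
bbc: 2c undefined. 2c->0: no, aacccb/cbccb meet in 2. 2c->1: ok.
bbaa: 3a undefined. 3a->0: no, bbaaab/cbccb meet in 1. 3a->1: no, bbaaab/cbccb meet in 1. 3a->2: ok.
bacbac: 3c undefined. 3c->0: ok.
bbaaab: 3b undefined. 3b->0: no, bbaaab/bbbaa meet in 0. 3b->1: no, bbaaab/cbccb meet in 1. 3b->2: ok.
All examples now run through 4 states with every (state, symbol) defined. Accept strings end in {2}, Reject strings end in {0,1,3}; accept={2}.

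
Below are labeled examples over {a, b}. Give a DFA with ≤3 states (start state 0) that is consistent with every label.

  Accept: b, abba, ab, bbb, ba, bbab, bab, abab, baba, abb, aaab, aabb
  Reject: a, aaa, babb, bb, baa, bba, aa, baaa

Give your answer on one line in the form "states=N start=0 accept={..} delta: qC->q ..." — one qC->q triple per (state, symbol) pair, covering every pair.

states=3 start=0 accept={0,2} delta: 0a->1 0b->2 1a->1 1b->0 2a->0 2b->1

Fold the examples into a partial DFA from state 0: repeatedly fix the first undefined (state, symbol) met by the shortest-then-alphabetical prefix, trying targets in increasing order and rejecting any under which an Accept and a Reject string meet in one state with the same remainder; add a state when all current targets are rejected. Accepting states are where Accept strings end.
a: 0a undefined. 0a->0: no, abba/bba meet in 0 with "bba" left. Open state 1: 0a->1.
b: 0b undefined. 0b->0: no, b/bb meet in 0. 0b->1: no, b/a meet in 1. Open state 2: 0b->2.
aa: 1a undefined. 1a->0: no, aabb/bb meet in 2 with "b" left. 1a->1: ok.
ab: 1b undefined. 1b->0: ok.
ba: 2a undefined. 2a->0: ok.
bb: 2b undefined. 2b->0: no, abba/babb meet in 0. 2b->1: ok.
All examples now run through 3 states with every (state, symbol) defined. Accept strings end in {0,2}, Reject strings end in {1}; accept={0,2}.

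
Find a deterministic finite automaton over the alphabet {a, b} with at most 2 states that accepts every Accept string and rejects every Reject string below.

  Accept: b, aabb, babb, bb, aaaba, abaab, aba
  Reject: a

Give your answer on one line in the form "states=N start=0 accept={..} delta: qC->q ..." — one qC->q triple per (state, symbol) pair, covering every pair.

State merging on the prefix tree: take the shortest (then alphabetical) example prefix whose next move is undefined and point that move at state 0, else 1, else 2, ...; a target is out if some Accept/Reject pair would then sit in one state with the same input left (inseparable). If every existing state is out, open a new one.
a: 0a undefined. 0a->0: ok.
b: 0b undefined. 0b->0: no, b/a meet in 0. Open state 1: 0b->1.
ba: 1a undefined. 1a->0: no, aaaba/a meet in 0. 1a->1: ok.
bb: 1b undefined. 1b->0: no, aabb/a meet in 0. 1b->1: ok.
All examples now run through 2 states with every (state, symbol) defined. Accept strings end in {1}, Reject strings end in {0}; accept={1}.

states=2 start=0 accept={1} delta: 0a->0 0b->1 1a->1 1b->1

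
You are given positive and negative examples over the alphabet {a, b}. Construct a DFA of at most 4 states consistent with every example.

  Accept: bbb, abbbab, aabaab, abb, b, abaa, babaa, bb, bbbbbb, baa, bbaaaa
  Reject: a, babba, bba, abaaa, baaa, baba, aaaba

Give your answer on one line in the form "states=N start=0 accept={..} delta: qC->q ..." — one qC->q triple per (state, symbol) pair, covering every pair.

states=3 start=0 accept={1} delta: 0a->0 0b->1 1a->2 1b->1 2a->1 2b->1

Fold the examples into a partial DFA from state 0: repeatedly fix the first undefined (state, symbol) met by the shortest-then-alphabetical prefix, trying targets in increasing order and rejecting any under which an Accept and a Reject string meet in one state with the same remainder; add a state when all current targets are rejected. Accepting states are where Accept strings end.
a: 0a undefined. 0a->0: ok.
b: 0b undefined. 0b->0: no, bbb/a meet in 0. Open state 1: 0b->1.
ba: 1a undefined. 1a->0: no, abaa/a meet in 0. 1a->1: no, b/abaaa meet in 1. Open state 2: 1a->2.
bb: 1b undefined. 1b->0: no, abb/a meet in 0. 1b->1: ok.
baa: 2a undefined. 2a->0: no, abaa/a meet in 0. 2a->1: ok.
bab: 2b undefined. 2b->0: no, abbbab/a meet in 0. 2b->1: ok.
All examples now run through 3 states with every (state, symbol) defined. Accept strings end in {1}, Reject strings end in {0,2}; accept={1}.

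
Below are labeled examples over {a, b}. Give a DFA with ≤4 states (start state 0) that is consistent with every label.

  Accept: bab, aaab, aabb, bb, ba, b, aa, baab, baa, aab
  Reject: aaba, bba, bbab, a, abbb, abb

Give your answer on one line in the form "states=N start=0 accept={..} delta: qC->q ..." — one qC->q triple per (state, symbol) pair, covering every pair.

states=3 start=0 accept={0,2} delta: 0a->1 0b->2 1a->2 1b->1 2a->2 2b->0

State merging on the prefix tree: take the shortest (then alphabetical) example prefix whose next move is undefined and point that move at state 0, else 1, else 2, ...; a target is out if some Accept/Reject pair would then sit in one state with the same input left (inseparable). If every existing state is out, open a new one.
a: 0a undefined. 0a->0: no, aabb/abb meet in 0 with "bb" left. Open state 1: 0a->1.
b: 0b undefined. 0b->0: no, bab/bbab meet in 1 with "b" left. 0b->1: no, b/a meet in 1. Open state 2: 0b->2.
aa: 1a undefined. 1a->0: no, ba/aaba meet in 2 with "a" left. 1a->1: no, aabb/abb meet in 1 with "bb" left. 1a->2: ok.
ab: 1b undefined. 1b->0: no, bb/abbb meet in 2 with "b" left. 1b->1: ok.
ba: 2a undefined. 2a->0: no, baab/a meet in 1. 2a->1: no, bab/a meet in 1. 2a->2: ok.
bb: 2b undefined. 2b->0: ok.
All examples now run through 3 states with every (state, symbol) defined. Accept strings end in {0,2}, Reject strings end in {1}; accept={0,2}.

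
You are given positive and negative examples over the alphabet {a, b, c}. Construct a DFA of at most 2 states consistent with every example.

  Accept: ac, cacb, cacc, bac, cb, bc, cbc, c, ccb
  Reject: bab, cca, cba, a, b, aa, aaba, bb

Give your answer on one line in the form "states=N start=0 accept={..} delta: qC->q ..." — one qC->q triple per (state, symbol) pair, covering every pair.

states=2 start=0 accept={1} delta: 0a->0 0b->0 0c->1 1a->0 1b->1 1c->1

Fold the examples into a partial DFA from state 0: repeatedly fix the first undefined (state, symbol) met by the shortest-then-alphabetical prefix, trying targets in increasing order and rejecting any under which an Accept and a Reject string meet in one state with the same remainder; add a state when all current targets are rejected. Accepting states are where Accept strings end.
a: 0a undefined. 0a->0: ok.
b: 0b undefined. 0b->0: ok.
c: 0c undefined. 0c->0: no, ac/bab meet in 0. Open state 1: 0c->1.
ca: 1a undefined. 1a->0: ok.
cb: 1b undefined. 1b->0: no, cacb/bab meet in 0. 1b->1: ok.
cc: 1c undefined. 1c->0: no, cacc/bab meet in 0. 1c->1: ok.
All examples now run through 2 states with every (state, symbol) defined. Accept strings end in {1}, Reject strings end in {0}; accept={1}.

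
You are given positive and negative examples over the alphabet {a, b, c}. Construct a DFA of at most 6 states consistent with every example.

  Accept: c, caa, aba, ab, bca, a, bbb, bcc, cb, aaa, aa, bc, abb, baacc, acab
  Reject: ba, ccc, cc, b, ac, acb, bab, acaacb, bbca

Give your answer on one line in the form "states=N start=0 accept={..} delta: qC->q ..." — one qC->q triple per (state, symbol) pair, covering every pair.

Fold the examples into a partial DFA from state 0: repeatedly fix the first undefined (state, symbol) met by the shortest-then-alphabetical prefix, trying targets in increasing order and rejecting any under which an Accept and a Reject string meet in one state with the same remainder; add a state when all current targets are rejected. Accepting states are where Accept strings end.
a: 0a undefined. 0a->0: no, c/ac meet in 0 with "c" left. Open state 1: 0a->1.
b: 0b undefined. 0b->0: no, ab/bab meet in 1 with "b" left. 0b->1: no, a/b meet in 1. Open state 2: 0b->2.
c: 0c undefined. 0c->0: no, c/ccc meet in 0. 0c->1: ok.
aa: 1a undefined. 1a->0: ok.
ab: 1b undefined. 1b->0: no, abb/b meet in 2. 1b->1: ok.
ac: 1c undefined. 1c->0: no, c/ccc meet in 1. 1c->1: no, c/ccc meet in 1. 1c->2: no, bc/ccc meet in 2 with "c" left. Open state 3: 1c->3.
ba: 2a undefined. 2a->0: no, aba/ba meet in 0. 2a->1: no, c/ba meet in 1. 2a->2: ok.
bb: 2b undefined. 2b->0: no, aba/bab meet in 0. 2b->1: no, c/bab meet in 1. 2b->2: no, bca/bbca meet in 2 with "ca" left. 2b->3: no, bbb/acb meet in 3 with "b" left. Open state 4: 2b->4.
bc: 2c undefined. 2c->0: ok.
aca: 3a undefined. 3a->0: no, acab/ba meet in 2. 3a->1: no, c/acaacb meet in 1. 3a->2: no, acab/bab meet in 4. 3a->3: no, acab/acb meet in 3 with "b" left. 3a->4: ok.
acb: 3b undefined. 3b->0: no, aba/acb meet in 0. 3b->1: no, c/acb meet in 1. 3b->2: ok.
bbb: 4b undefined. 4b->0: ok.
bbc: 4c undefined. 4c->0: no, c/bbca meet in 1. 4c->1: no, aba/bbca meet in 0. 4c->2: ok.
ccc: 3c undefined. 3c->0: no, aba/ccc meet in 0. 3c->1: no, c/ccc meet in 1. 3c->2: ok.
acaa: 4a undefined. 4a->0: no, c/acaacb meet in 1. 4a->1: ok.
All examples now run through 5 states with every (state, symbol) defined. Accept strings end in {0,1}, Reject strings end in {2,3,4}; accept={0,1}.

states=5 start=0 accept={0,1} delta: 0a->1 0b->2 0c->1 1a->0 1b->1 1c->3 2a->2 2b->4 2c->0 3a->4 3b->2 3c->2 4a->1 4b->0 4c->2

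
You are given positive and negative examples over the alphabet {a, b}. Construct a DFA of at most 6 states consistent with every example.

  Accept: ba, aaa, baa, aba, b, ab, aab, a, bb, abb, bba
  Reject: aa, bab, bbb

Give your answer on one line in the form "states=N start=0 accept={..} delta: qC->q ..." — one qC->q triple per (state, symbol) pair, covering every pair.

states=4 start=0 accept={1,2,3} delta: 0a->1 0b->2 1a->0 1b->2 2a->3 2b->3 3a->1 3b->0

State merging on the prefix tree: take the shortest (then alphabetical) example prefix whose next move is undefined and point that move at state 0, else 1, else 2, ...; a target is out if some Accept/Reject pair would then sit in one state with the same input left (inseparable). If every existing state is out, open a new one.
a: 0a undefined. 0a->0: no, aaa/aa meet in 0. Open state 1: 0a->1.
b: 0b undefined. 0b->0: no, baa/aa meet in 1 with "a" left. 0b->1: no, ba/aa meet in 1 with "a" left. Open state 2: 0b->2.
aa: 1a undefined. 1a->0: ok.
ab: 1b undefined. 1b->0: no, ab/aa meet in 0. 1b->1: no, aba/aa meet in 0. 1b->2: ok.
ba: 2a undefined. 2a->0: no, ba/aa meet in 0. 2a->1: no, baa/aa meet in 0. 2a->2: no, bb/bab meet in 2 with "b" left. Open state 3: 2a->3.
bb: 2b undefined. 2b->0: no, b/bbb meet in 2. 2b->1: no, b/bbb meet in 2. 2b->2: no, b/bbb meet in 2. 2b->3: ok.
baa: 3a undefined. 3a->0: no, baa/aa meet in 0. 3a->1: ok.
bab: 3b undefined. 3b->0: ok.
All examples now run through 4 states with every (state, symbol) defined. Accept strings end in {1,2,3}, Reject strings end in {0}; accept={1,2,3}.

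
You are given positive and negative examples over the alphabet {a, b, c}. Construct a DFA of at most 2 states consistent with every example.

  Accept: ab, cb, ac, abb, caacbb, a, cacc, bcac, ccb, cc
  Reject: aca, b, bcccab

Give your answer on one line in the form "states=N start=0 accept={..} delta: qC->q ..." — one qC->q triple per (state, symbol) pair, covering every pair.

Grow the machine one transition at a time. Run the examples from 0; the earliest place one falls off (shortest prefix, ties alphabetical) gets sent to the lowest-numbered state that keeps every Accept/Reject pair distinguishable — a pair clashes when both reach the same state with identical unread suffix — and to a fresh state only if none does.
a: 0a undefined. 0a->0: no, ab/b meet in 0 with "b" left. Open state 1: 0a->1.
b: 0b undefined. 0b->0: ok.
c: 0c undefined. 0c->0: no, ab/bcccab meet in 1 with "b" left. 0c->1: ok.
ab: 1b undefined. 1b->0: no, ab/b meet in 0. 1b->1: ok.
ac: 1c undefined. 1c->0: no, ab/aca meet in 1. 1c->1: ok.
ca: 1a undefined. 1a->0: ok.
All examples now run through 2 states with every (state, symbol) defined. Accept strings end in {1}, Reject strings end in {0}; accept={1}.

states=2 start=0 accept={1} delta: 0a->1 0b->0 0c->1 1a->0 1b->1 1c->1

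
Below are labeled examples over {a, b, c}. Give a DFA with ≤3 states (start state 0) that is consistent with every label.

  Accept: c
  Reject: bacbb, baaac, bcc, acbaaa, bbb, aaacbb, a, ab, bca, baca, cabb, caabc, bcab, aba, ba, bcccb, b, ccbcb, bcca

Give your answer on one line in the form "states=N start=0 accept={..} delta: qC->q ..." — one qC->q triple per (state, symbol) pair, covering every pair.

states=3 start=0 accept={2} delta: 0a->0 0b->1 0c->2 1a->1 1b->0 1c->1 2a->0 2b->0 2c->0

State merging on the prefix tree: take the shortest (then alphabetical) example prefix whose next move is undefined and point that move at state 0, else 1, else 2, ...; a target is out if some Accept/Reject pair would then sit in one state with the same input left (inseparable). If every existing state is out, open a new one.
a: 0a undefined. 0a->0: ok.
b: 0b undefined. 0b->0: no, c/baaac meet in 0 with "c" left. Open state 1: 0b->1.
c: 0c undefined. 0c->0: no, c/a meet in 0. 0c->1: no, c/ab meet in 1. Open state 2: 0c->2.
ba: 1a undefined. 1a->0: no, c/baaac meet in 2. 1a->1: ok.
bb: 1b undefined. 1b->0: ok.
bc: 1c undefined. 1c->0: no, c/bcc meet in 2. 1c->1: ok.
ca: 2a undefined. 2a->0: ok.
cc: 2c undefined. 2c->0: ok.
acb: 2b undefined. 2b->0: ok.
All examples now run through 3 states with every (state, symbol) defined. Accept strings end in {2}, Reject strings end in {0,1}; accept={2}.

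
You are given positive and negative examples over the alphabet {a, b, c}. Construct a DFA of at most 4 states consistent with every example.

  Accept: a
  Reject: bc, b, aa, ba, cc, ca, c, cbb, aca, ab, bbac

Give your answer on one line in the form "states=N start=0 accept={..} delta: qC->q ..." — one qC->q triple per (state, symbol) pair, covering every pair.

State merging on the prefix tree: take the shortest (then alphabetical) example prefix whose next move is undefined and point that move at state 0, else 1, else 2, ...; a target is out if some Accept/Reject pair would then sit in one state with the same input left (inseparable). If every existing state is out, open a new one.
a: 0a undefined. 0a->0: no, a/aa meet in 0. Open state 1: 0a->1.
b: 0b undefined. 0b->0: no, a/ba meet in 1. 0b->1: no, a/b meet in 1. Open state 2: 0b->2.
c: 0c undefined. 0c->0: no, a/ca meet in 1. 0c->1: no, a/c meet in 1. 0c->2: ok.
aa: 1a undefined. 1a->0: ok.
ab: 1b undefined. 1b->0: ok.
ac: 1c undefined. 1c->0: no, a/aca meet in 1. 1c->1: ok.
ba: 2a undefined. 2a->0: ok.
bb: 2b undefined. 2b->0: no, a/bbac meet in 1. 2b->1: ok.
bc: 2c undefined. 2c->0: ok.
All examples now run through 3 states with every (state, symbol) defined. Accept strings end in {1}, Reject strings end in {0,2}; accept={1}.

states=3 start=0 accept={1} delta: 0a->1 0b->2 0c->2 1a->0 1b->0 1c->1 2a->0 2b->1 2c->0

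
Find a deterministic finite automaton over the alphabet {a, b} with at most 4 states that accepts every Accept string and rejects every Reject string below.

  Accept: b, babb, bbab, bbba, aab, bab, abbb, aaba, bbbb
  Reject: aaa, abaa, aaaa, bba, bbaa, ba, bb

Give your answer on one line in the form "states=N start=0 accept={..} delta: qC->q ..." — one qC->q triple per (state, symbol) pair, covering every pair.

Grow the machine one transition at a time. Run the examples from 0; the earliest place one falls off (shortest prefix, ties alphabetical) gets sent to the lowest-numbered state that keeps every Accept/Reject pair distinguishable — a pair clashes when both reach the same state with identical unread suffix — and to a fresh state only if none does.
a: 0a undefined. 0a->0: no, aaba/ba meet in 0 with "ba" left. Open state 1: 0a->1.
b: 0b undefined. 0b->0: no, b/bb meet in 0. 0b->1: ok.
aa: 1a undefined. 1a->0: no, b/aaa meet in 1. 1a->1: no, b/aaa meet in 1. Open state 2: 1a->2.
ab: 1b undefined. 1b->0: no, b/bba meet in 1. 1b->1: no, b/bb meet in 1. 1b->2: ok.
aaa: 2a undefined. 2a->0: no, b/abaa meet in 1. 2a->1: no, b/aaa meet in 1. 2a->2: ok.
aab: 2b undefined. 2b->0: ok.
All examples now run through 3 states with every (state, symbol) defined. Accept strings end in {0,1}, Reject strings end in {2}; accept={0,1}.

states=3 start=0 accept={0,1} delta: 0a->1 0b->1 1a->2 1b->2 2a->2 2b->0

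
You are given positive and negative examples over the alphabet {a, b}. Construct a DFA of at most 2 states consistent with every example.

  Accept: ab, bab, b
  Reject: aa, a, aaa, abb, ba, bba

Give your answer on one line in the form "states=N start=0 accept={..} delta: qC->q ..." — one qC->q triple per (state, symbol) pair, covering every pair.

states=2 start=0 accept={1} delta: 0a->0 0b->1 1a->0 1b->0

State merging on the prefix tree: take the shortest (then alphabetical) example prefix whose next move is undefined and point that move at state 0, else 1, else 2, ...; a target is out if some Accept/Reject pair would then sit in one state with the same input left (inseparable). If every existing state is out, open a new one.
a: 0a undefined. 0a->0: ok.
b: 0b undefined. 0b->0: no, ab/aa meet in 0. Open state 1: 0b->1.
ba: 1a undefined. 1a->0: ok.
bb: 1b undefined. 1b->0: ok.
All examples now run through 2 states with every (state, symbol) defined. Accept strings end in {1}, Reject strings end in {0}; accept={1}.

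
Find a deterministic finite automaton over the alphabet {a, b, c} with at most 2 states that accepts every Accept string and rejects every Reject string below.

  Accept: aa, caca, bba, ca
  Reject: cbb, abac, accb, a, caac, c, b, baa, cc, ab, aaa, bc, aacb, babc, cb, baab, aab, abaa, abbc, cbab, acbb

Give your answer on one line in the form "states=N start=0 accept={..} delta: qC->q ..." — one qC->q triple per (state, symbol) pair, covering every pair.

Grow the machine one transition at a time. Run the examples from 0; the earliest place one falls off (shortest prefix, ties alphabetical) gets sent to the lowest-numbered state that keeps every Accept/Reject pair distinguishable — a pair clashes when both reach the same state with identical unread suffix — and to a fresh state only if none does.
a: 0a undefined. 0a->0: no, aa/a meet in 0. Open state 1: 0a->1.
b: 0b undefined. 0b->0: no, aa/baa meet in 1 with "a" left. 0b->1: ok.
c: 0c undefined. 0c->0: no, ca/a meet in 1. 0c->1: ok.
aa: 1a undefined. 1a->0: ok.
ab: 1b undefined. 1b->0: no, aa/ab meet in 0. 1b->1: ok.
ac: 1c undefined. 1c->0: no, aa/caac meet in 0. 1c->1: ok.
All examples now run through 2 states with every (state, symbol) defined. Accept strings end in {0}, Reject strings end in {1}; accept={0}.

states=2 start=0 accept={0} delta: 0a->1 0b->1 0c->1 1a->0 1b->1 1c->1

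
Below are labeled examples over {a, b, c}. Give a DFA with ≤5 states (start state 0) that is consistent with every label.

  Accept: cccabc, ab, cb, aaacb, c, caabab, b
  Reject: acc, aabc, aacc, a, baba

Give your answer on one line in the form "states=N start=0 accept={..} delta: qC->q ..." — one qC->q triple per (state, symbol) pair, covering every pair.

State merging on the prefix tree: take the shortest (then alphabetical) example prefix whose next move is undefined and point that move at state 0, else 1, else 2, ...; a target is out if some Accept/Reject pair would then sit in one state with the same input left (inseparable). If every existing state is out, open a new one.
a: 0a undefined. 0a->0: ok.
b: 0b undefined. 0b->0: no, ab/a meet in 0. Open state 1: 0b->1.
c: 0c undefined. 0c->0: no, cccabc/aabc meet in 1 with "c" left. 0c->1: ok.
ba: 1a undefined. 1a->0: ok.
cb: 1b undefined. 1b->0: no, cb/a meet in 0. 1b->1: ok.
cc: 1c undefined. 1c->0: no, cccabc/acc meet in 0. 1c->1: no, cccabc/acc meet in 1. Open state 2: 1c->2.
ccc: 2c undefined. 2c->0: no, cccabc/acc meet in 2. 2c->1: no, cccabc/acc meet in 2. 2c->2: ok.
ccca: 2a undefined. 2a->0: no, cccabc/acc meet in 2. 2a->1: no, cccabc/acc meet in 2. 2a->2: ok.
cccab: 2b undefined. 2b->0: ok.
All examples now run through 3 states with every (state, symbol) defined. Accept strings end in {1}, Reject strings end in {0,2}; accept={1}.

states=3 start=0 accept={1} delta: 0a->0 0b->1 0c->1 1a->0 1b->1 1c->2 2a->2 2b->0 2c->2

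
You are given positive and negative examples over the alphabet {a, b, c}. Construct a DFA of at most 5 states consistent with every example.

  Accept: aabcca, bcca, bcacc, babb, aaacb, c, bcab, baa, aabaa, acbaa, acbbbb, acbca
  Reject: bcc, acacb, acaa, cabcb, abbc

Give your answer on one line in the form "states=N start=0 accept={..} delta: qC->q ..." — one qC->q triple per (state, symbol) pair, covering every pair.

states=4 start=0 accept={0,2,3} delta: 0a->0 0b->1 0c->2 1a->0 1b->2 1c->2 2a->3 2b->0 2c->1 3a->1 3b->3 3c->0

State merging on the prefix tree: take the shortest (then alphabetical) example prefix whose next move is undefined and point that move at state 0, else 1, else 2, ...; a target is out if some Accept/Reject pair would then sit in one state with the same input left (inseparable). If every existing state is out, open a new one.
a: 0a undefined. 0a->0: ok.
b: 0b undefined. 0b->0: no, c/abbc meet in 0 with "c" left. Open state 1: 0b->1.
c: 0c undefined. 0c->0: no, aaacb/acacb meet in 1. 0c->1: no, baa/acaa meet in 1 with "aa" left. Open state 2: 0c->2.
ba: 1a undefined. 1a->0: ok.
bc: 1c undefined. 1c->0: no, c/bcc meet in 2. 1c->1: no, bcab/bcc meet in 1. 1c->2: ok.
ca: 2a undefined. 2a->0: no, bcacc/bcc meet in 2 with "c" left. 2a->1: no, bcacc/bcc meet in 2 with "c" left. 2a->2: no, c/acaa meet in 2. Open state 3: 2a->3.
abb: 1b undefined. 1b->0: no, c/abbc meet in 2. 1b->1: no, c/abbc meet in 2. 1b->2: ok.
acb: 2b undefined. 2b->0: ok.
bcc: 2c undefined. 2c->0: no, aabcca/bcc meet in 0. 2c->1: ok.
cab: 3b undefined. 3b->0: no, aabcca/cabcb meet in 0. 3b->1: no, aabcca/cabcb meet in 0. 3b->2: no, babb/cabcb meet in 2. 3b->3: ok.
acaa: 3a undefined. 3a->0: no, aabcca/acaa meet in 0. 3a->1: ok.
acac: 3c undefined. 3c->0: ok.
All examples now run through 4 states with every (state, symbol) defined. Accept strings end in {0,2,3}, Reject strings end in {1}; accept={0,2,3}.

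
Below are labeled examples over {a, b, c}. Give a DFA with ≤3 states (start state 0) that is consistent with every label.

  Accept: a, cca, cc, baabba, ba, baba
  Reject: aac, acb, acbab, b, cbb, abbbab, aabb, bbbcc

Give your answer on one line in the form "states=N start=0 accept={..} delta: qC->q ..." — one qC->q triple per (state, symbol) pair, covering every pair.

Grow the machine one transition at a time. Run the examples from 0; the earliest place one falls off (shortest prefix, ties alphabetical) gets sent to the lowest-numbered state that keeps every Accept/Reject pair distinguishable — a pair clashes when both reach the same state with identical unread suffix — and to a fresh state only if none does.
a: 0a undefined. 0a->0: ok.
b: 0b undefined. 0b->0: no, a/b meet in 0. Open state 1: 0b->1.
c: 0c undefined. 0c->0: no, a/aac meet in 0. 0c->1: ok.
ba: 1a undefined. 1a->0: ok.
bb: 1b undefined. 1b->0: no, a/acb meet in 0. 1b->1: ok.
cc: 1c undefined. 1c->0: ok.
All examples now run through 2 states with every (state, symbol) defined. Accept strings end in {0}, Reject strings end in {1}; accept={0}.

states=2 start=0 accept={0} delta: 0a->0 0b->1 0c->1 1a->0 1b->1 1c->0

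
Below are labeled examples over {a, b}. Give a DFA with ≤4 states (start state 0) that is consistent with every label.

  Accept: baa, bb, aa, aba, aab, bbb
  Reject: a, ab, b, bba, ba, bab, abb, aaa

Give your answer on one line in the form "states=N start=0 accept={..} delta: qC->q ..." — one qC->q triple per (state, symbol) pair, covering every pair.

states=4 start=0 accept={3} delta: 0a->1 0b->2 1a->3 1b->1 2a->1 2b->3 3a->0 3b->3

Fold the examples into a partial DFA from state 0: repeatedly fix the first undefined (state, symbol) met by the shortest-then-alphabetical prefix, trying targets in increasing order and rejecting any under which an Accept and a Reject string meet in one state with the same remainder; add a state when all current targets are rejected. Accepting states are where Accept strings end.
a: 0a undefined. 0a->0: no, bb/abb meet in 0 with "bb" left. Open state 1: 0a->1.
b: 0b undefined. 0b->0: no, bb/b meet in 0. 0b->1: no, baa/aaa meet in 1 with "aa" left. Open state 2: 0b->2.
aa: 1a undefined. 1a->0: no, aab/b meet in 2. 1a->1: no, aa/a meet in 1. 1a->2: no, aa/b meet in 2. Open state 3: 1a->3.
ab: 1b undefined. 1b->0: no, aba/a meet in 1. 1b->1: ok.
ba: 2a undefined. 2a->0: no, baa/a meet in 1. 2a->1: ok.
bb: 2b undefined. 2b->0: no, bbb/b meet in 2. 2b->1: no, baa/bba meet in 3. 2b->2: no, bb/b meet in 2. 2b->3: ok.
aaa: 3a undefined. 3a->0: ok.
aab: 3b undefined. 3b->0: no, aab/bba meet in 0. 3b->1: no, aab/a meet in 1. 3b->2: no, aab/b meet in 2. 3b->3: ok.
All examples now run through 4 states with every (state, symbol) defined. Accept strings end in {3}, Reject strings end in {0,1,2}; accept={3}.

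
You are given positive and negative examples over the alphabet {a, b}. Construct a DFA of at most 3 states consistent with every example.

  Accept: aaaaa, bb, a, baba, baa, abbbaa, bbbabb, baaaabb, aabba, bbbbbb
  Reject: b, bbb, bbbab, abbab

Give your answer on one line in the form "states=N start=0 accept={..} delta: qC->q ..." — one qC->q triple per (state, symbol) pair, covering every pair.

State merging on the prefix tree: take the shortest (then alphabetical) example prefix whose next move is undefined and point that move at state 0, else 1, else 2, ...; a target is out if some Accept/Reject pair would then sit in one state with the same input left (inseparable). If every existing state is out, open a new one.
a: 0a undefined. 0a->0: ok.
b: 0b undefined. 0b->0: no, aaaaa/b meet in 0. Open state 1: 0b->1.
ba: 1a undefined. 1a->0: ok.
bb: 1b undefined. 1b->0: ok.
All examples now run through 2 states with every (state, symbol) defined. Accept strings end in {0}, Reject strings end in {1}; accept={0}.

states=2 start=0 accept={0} delta: 0a->0 0b->1 1a->0 1b->0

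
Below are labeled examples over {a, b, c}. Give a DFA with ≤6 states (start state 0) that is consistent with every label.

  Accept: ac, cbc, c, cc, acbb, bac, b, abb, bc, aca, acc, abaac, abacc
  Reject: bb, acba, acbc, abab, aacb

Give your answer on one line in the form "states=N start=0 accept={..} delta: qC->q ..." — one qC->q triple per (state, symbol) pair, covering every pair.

states=4 start=0 accept={0,1} delta: 0a->1 0b->1 0c->0 1a->1 1b->2 1c->1 2a->3 2b->0 2c->2 3a->0 3b->2 3c->0

Fold the examples into a partial DFA from state 0: repeatedly fix the first undefined (state, symbol) met by the shortest-then-alphabetical prefix, trying targets in increasing order and rejecting any under which an Accept and a Reject string meet in one state with the same remainder; add a state when all current targets are rejected. Accepting states are where Accept strings end.
a: 0a undefined. 0a->0: no, cbc/acbc meet in 0 with "cbc" left. Open state 1: 0a->1.
b: 0b undefined. 0b->0: no, b/bb meet in 0. 0b->1: ok.
c: 0c undefined. 0c->0: ok.
aa: 1a undefined. 1a->0: no, b/aacb meet in 1. 1a->1: ok.
ab: 1b undefined. 1b->0: no, c/bb meet in 0. 1b->1: no, b/bb meet in 1. Open state 2: 1b->2.
ac: 1c undefined. 1c->0: no, ac/acbc meet in 0. 1c->1: ok.
aba: 2a undefined. 2a->0: no, ac/abab meet in 1. 2a->1: no, ac/acba meet in 1. 2a->2: no, acbb/abab meet in 2 with "b" left. Open state 3: 2a->3.
abb: 2b undefined. 2b->0: ok.
abaa: 3a undefined. 3a->0: ok.
abab: 3b undefined. 3b->0: no, c/abab meet in 0. 3b->1: no, ac/abab meet in 1. 3b->2: ok.
abac: 3c undefined. 3c->0: ok.
acbc: 2c undefined. 2c->0: no, c/acbc meet in 0. 2c->1: no, ac/acbc meet in 1. 2c->2: ok.
All examples now run through 4 states with every (state, symbol) defined. Accept strings end in {0,1}, Reject strings end in {2,3}; accept={0,1}.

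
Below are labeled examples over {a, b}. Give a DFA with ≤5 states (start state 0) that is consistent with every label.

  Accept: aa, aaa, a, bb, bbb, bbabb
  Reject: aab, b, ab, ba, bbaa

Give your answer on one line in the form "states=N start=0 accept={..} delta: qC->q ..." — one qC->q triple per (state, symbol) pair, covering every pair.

states=3 start=0 accept={0,2} delta: 0a->0 0b->1 1a->1 1b->2 2a->1 2b->0

Fold the examples into a partial DFA from state 0: repeatedly fix the first undefined (state, symbol) met by the shortest-then-alphabetical prefix, trying targets in increasing order and rejecting any under which an Accept and a Reject string meet in one state with the same remainder; add a state when all current targets are rejected. Accepting states are where Accept strings end.
a: 0a undefined. 0a->0: ok.
b: 0b undefined. 0b->0: no, aa/aab meet in 0. Open state 1: 0b->1.
ba: 1a undefined. 1a->0: no, aa/ba meet in 0. 1a->1: ok.
bb: 1b undefined. 1b->0: no, aa/bbaa meet in 0. 1b->1: no, bb/aab meet in 1. Open state 2: 1b->2.
bba: 2a undefined. 2a->0: no, aa/bbaa meet in 0. 2a->1: ok.
bbb: 2b undefined. 2b->0: ok.
All examples now run through 3 states with every (state, symbol) defined. Accept strings end in {0,2}, Reject strings end in {1}; accept={0,2}.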